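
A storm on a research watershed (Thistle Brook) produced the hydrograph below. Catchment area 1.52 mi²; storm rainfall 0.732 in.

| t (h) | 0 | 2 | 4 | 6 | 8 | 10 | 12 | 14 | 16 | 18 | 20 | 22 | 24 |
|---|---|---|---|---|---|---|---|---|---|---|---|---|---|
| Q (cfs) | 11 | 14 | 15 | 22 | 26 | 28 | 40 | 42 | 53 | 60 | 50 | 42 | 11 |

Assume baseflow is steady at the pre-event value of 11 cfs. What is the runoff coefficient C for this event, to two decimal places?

ΣQ_DR = 271.0 cfs; V = ΣQ_DR·Δt = 1.951 × 10^6 ft³.
Runoff depth d = V / A = 0.5525 in.
C = d / P = 0.5525 / 0.732 = 0.75.

C ≈ 0.75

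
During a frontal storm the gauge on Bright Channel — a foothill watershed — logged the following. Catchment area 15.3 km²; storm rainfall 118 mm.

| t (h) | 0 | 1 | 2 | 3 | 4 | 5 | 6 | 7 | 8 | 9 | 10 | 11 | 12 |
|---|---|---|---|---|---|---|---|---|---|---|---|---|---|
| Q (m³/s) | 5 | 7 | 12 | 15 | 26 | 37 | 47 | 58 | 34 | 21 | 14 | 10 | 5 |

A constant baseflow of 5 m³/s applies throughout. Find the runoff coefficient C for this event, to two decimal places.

C ≈ 0.45

ΣQ_DR = 226.0 m³/s; V = ΣQ_DR·Δt = 8.136 × 10^5 m³.
Runoff depth d = V / A = 53.18 mm.
C = d / P = 53.18 / 118 = 0.45.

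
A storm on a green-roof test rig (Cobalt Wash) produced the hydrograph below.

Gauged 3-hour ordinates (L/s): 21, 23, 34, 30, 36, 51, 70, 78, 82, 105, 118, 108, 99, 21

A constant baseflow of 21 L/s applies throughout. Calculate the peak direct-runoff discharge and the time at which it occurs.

Q_p = 97.0 L/s at t = 30 h

Subtracting baseflow gives direct-runoff ordinates: 0.0, 2.0, 13.0, 9.0, 15.0, 30.0, 49.0, 57.0, 61.0, 84.0, 97.0, 87.0, 78.0, 0.0 L/s.
The maximum is 97.0 L/s, occurring at the reading for t = 30 h.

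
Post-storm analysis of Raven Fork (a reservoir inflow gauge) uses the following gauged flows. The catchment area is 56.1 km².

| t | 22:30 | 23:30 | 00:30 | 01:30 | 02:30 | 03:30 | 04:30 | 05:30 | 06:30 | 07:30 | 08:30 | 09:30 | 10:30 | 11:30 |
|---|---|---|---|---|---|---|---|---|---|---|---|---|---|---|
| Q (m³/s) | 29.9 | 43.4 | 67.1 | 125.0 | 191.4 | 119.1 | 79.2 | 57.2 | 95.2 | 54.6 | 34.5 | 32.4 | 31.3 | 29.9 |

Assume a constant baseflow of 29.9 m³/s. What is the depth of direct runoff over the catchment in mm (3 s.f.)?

d ≈ 36.7 mm

Direct runoff: 0.0, 13.5, 37.2, 95.1, 161.5, 89.2, 49.3, 27.3, 65.3, 24.7, 4.6, 2.5, 1.4, 0.0 m³/s; ΣQ_DR = 571.6 m³/s.
V = ΣQ_DR · Δt = 571.6 × 3600 s = 2.058 × 10^6 m³.
Over A = 56.1 km², depth = V / A = 36.7 mm.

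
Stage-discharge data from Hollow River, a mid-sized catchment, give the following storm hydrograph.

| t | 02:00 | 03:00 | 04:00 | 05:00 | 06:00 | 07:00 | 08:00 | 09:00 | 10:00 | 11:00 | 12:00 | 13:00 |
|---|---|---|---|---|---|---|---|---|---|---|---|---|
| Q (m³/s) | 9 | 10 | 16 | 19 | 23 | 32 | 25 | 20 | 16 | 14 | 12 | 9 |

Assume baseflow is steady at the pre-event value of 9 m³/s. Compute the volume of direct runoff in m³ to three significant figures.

Direct-runoff ordinates (Q − Q_b): 0.0, 1.0, 7.0, 10.0, 14.0, 23.0, 16.0, 11.0, 7.0, 5.0, 3.0, 0.0 m³/s.
ΣQ_DR = 97.00 m³/s.
With Δt = 1 h = 3600 s, V = ΣQ_DR · Δt = 97.00 × 3600 = 3.49 × 10^5 m³.

V ≈ 3.49 × 10^5 m³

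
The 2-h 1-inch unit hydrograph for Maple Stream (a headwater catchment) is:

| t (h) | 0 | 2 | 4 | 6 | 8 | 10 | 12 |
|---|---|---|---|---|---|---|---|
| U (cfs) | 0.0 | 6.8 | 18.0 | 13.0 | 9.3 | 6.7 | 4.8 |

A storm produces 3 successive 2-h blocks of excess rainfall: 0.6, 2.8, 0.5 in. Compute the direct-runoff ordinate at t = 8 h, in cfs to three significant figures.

By discrete convolution, Q_j = Σ (P_i / 1 in) · U_{j−i}.
At t = 8 h (j=4): Q = (0.6/1)·9.3 + (2.8/1)·13.0 + (0.5/1)·18.0 = 51.0 cfs.

Q ≈ 51.0 cfs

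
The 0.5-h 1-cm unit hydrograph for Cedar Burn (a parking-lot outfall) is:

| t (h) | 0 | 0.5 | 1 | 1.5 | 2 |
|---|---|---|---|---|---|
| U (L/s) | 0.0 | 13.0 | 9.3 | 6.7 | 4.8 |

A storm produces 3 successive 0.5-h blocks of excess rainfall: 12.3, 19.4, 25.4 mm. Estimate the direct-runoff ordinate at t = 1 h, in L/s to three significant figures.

By discrete convolution, Q_j = Σ (P_i / 10 mm) · U_{j−i}.
At t = 1 h (j=2): Q = (12.3/10)·9.3 + (19.4/10)·13.0 + (25.4/10)·0.0 = 36.7 L/s.

Q ≈ 36.7 L/s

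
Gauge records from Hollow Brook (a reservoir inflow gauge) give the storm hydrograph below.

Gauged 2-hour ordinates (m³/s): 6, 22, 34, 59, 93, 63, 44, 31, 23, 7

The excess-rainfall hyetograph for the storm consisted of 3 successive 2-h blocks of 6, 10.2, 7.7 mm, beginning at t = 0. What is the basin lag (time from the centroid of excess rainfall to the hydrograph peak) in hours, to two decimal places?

t_L ≈ 4.86 h

Centroid of excess rainfall: t_c = Σ P_i·t̄_i / ΣP_i = 3.1423 h (block centres at 1, 3, 5 h).
Hydrograph peak occurs at t = 8 h, so basin lag t_L = 8 − 3.1423 = 4.86 h.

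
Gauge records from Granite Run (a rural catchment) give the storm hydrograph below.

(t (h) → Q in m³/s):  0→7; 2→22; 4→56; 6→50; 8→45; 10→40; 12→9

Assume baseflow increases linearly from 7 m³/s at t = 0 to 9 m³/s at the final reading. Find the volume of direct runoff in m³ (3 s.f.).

Direct-runoff ordinates (Q − Q_b): 0.00, 14.67, 48.33, 42.00, 36.67, 31.33, 0.00 m³/s.
ΣQ_DR = 173.0 m³/s.
With Δt = 2 h = 7200 s, V = ΣQ_DR · Δt = 173.0 × 7200 = 1.25 × 10^6 m³.

V ≈ 1.25 × 10^6 m³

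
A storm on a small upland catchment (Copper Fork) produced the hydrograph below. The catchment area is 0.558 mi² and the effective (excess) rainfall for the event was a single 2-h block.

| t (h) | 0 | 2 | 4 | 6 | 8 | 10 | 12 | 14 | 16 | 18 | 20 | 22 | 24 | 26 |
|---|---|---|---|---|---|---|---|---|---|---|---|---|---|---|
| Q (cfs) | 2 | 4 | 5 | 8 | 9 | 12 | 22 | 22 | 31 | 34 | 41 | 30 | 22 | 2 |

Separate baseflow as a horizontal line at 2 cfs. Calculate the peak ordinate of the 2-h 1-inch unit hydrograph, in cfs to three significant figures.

Direct runoff: 0.0, 2.0, 3.0, 6.0, 7.0, 10.0, 20.0, 20.0, 29.0, 32.0, 39.0, 28.0, 20.0, 0.0 cfs; ΣQ_DR = 216.0 cfs, peak = 39.0 cfs.
Runoff depth d = ΣQ_DR·Δt / A = 216.0 × 7200 / (0.558 mi²) = 1.200 in.
The 1-inch UH is the DRH scaled by (1 in)/d, so U_p = 39.0 × 1/1.200 = 32.5 cfs.

U_p ≈ 32.5 cfs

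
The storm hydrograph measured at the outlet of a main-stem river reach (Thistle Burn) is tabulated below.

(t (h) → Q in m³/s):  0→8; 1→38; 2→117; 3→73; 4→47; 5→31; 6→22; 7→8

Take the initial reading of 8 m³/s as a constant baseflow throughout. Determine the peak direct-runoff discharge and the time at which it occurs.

Subtracting baseflow gives direct-runoff ordinates: 0.0, 30.0, 109.0, 65.0, 39.0, 23.0, 14.0, 0.0 m³/s.
The maximum is 109.0 m³/s, occurring at the reading for t = 2 h.

Q_p = 109.0 m³/s at t = 2 h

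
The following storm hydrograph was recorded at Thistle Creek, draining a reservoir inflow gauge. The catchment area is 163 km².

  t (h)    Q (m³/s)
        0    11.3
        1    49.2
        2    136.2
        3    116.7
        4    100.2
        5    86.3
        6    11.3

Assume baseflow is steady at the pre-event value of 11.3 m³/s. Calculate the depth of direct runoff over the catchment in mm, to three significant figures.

Direct runoff: 0.0, 37.9, 124.9, 105.4, 88.9, 75.0, 0.0 m³/s; ΣQ_DR = 432.1 m³/s.
V = ΣQ_DR · Δt = 432.1 × 3600 s = 1.556 × 10^6 m³.
Over A = 163 km², depth = V / A = 9.54 mm.

d ≈ 9.54 mm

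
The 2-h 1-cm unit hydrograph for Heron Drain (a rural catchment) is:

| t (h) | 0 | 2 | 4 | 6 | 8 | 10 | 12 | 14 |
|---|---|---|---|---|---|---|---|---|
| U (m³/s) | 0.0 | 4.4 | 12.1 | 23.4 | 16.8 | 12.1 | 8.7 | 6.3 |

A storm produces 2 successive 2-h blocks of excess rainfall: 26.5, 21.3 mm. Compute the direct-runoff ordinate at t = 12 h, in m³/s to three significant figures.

By discrete convolution, Q_j = Σ (P_i / 10 mm) · U_{j−i}.
At t = 12 h (j=6): Q = (26.5/10)·8.7 + (21.3/10)·12.1 = 48.8 m³/s.

Q ≈ 48.8 m³/s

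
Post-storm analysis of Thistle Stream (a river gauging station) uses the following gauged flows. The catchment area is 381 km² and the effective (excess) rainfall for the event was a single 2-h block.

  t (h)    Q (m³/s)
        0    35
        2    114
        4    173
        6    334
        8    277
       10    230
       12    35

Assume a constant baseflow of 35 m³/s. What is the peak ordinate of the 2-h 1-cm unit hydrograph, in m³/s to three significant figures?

Direct runoff: 0.0, 79.0, 138.0, 299.0, 242.0, 195.0, 0.0 m³/s; ΣQ_DR = 953.0 m³/s, peak = 299.0 m³/s.
Runoff depth d = ΣQ_DR·Δt / A = 953.0 × 7200 / (381 km²) = 18.01 mm.
The 1-cm UH is the DRH scaled by (10 mm)/d, so U_p = 299.0 × 10/18.01 = 166 m³/s.

U_p ≈ 166 m³/s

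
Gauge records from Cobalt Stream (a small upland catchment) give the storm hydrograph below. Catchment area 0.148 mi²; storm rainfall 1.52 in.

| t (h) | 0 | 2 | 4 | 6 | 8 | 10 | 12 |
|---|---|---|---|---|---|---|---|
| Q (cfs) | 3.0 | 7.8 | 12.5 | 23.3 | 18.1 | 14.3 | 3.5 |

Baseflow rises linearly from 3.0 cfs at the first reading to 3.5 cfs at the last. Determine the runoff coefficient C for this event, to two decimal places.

ΣQ_DR = 59.75 cfs; V = ΣQ_DR·Δt = 4.302 × 10^5 ft³.
Runoff depth d = V / A = 1.251 in.
C = d / P = 1.251 / 1.52 = 0.82.

C ≈ 0.82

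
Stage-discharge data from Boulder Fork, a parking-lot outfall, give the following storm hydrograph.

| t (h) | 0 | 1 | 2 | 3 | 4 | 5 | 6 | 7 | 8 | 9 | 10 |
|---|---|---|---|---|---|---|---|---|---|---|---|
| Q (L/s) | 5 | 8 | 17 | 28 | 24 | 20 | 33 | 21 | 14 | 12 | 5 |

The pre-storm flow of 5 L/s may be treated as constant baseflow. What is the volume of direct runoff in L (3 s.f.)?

Direct-runoff ordinates (Q − Q_b): 0.0, 3.0, 12.0, 23.0, 19.0, 15.0, 28.0, 16.0, 9.0, 7.0, 0.0 L/s.
ΣQ_DR = 132.0 L/s.
With Δt = 1 h = 3600 s, V = ΣQ_DR · Δt = 132.0 × 3600 = 4.75 × 10^5 L.

V ≈ 4.75 × 10^5 L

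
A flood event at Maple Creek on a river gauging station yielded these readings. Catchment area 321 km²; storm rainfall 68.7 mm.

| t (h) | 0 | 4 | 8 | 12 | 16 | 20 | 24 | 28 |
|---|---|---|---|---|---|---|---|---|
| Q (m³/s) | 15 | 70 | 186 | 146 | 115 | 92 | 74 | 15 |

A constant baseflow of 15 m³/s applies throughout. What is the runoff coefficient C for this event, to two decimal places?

ΣQ_DR = 593.0 m³/s; V = ΣQ_DR·Δt = 8.539 × 10^6 m³.
Runoff depth d = V / A = 26.60 mm.
C = d / P = 26.60 / 68.7 = 0.39.

C ≈ 0.39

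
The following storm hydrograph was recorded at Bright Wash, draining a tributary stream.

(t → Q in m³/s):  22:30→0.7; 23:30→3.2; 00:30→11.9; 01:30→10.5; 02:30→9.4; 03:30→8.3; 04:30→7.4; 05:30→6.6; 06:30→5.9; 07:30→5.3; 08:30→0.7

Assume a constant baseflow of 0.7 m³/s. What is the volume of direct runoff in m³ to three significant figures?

Direct-runoff ordinates (Q − Q_b): 0.0, 2.5, 11.2, 9.8, 8.7, 7.6, 6.7, 5.9, 5.2, 4.6, 0.0 m³/s.
ΣQ_DR = 62.20 m³/s.
With Δt = 1 h = 3600 s, V = ΣQ_DR · Δt = 62.20 × 3600 = 2.24 × 10^5 m³.

V ≈ 2.24 × 10^5 m³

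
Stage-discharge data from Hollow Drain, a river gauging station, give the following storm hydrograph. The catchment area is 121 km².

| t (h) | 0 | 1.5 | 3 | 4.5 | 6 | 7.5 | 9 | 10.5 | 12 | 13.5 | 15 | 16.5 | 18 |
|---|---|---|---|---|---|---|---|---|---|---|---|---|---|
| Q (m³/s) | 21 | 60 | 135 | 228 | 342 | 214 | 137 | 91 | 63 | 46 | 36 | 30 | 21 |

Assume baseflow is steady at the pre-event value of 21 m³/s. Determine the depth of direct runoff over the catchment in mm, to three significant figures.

Direct runoff: 0.0, 39.0, 114.0, 207.0, 321.0, 193.0, 116.0, 70.0, 42.0, 25.0, 15.0, 9.0, 0.0 m³/s; ΣQ_DR = 1151 m³/s.
V = ΣQ_DR · Δt = 1151 × 5400 s = 6.215 × 10^6 m³.
Over A = 121 km², depth = V / A = 51.4 mm.

d ≈ 51.4 mm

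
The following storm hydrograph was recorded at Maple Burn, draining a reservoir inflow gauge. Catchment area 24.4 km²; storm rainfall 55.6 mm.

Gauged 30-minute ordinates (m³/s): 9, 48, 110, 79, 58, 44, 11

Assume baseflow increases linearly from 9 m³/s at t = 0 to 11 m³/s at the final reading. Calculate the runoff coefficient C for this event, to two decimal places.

ΣQ_DR = 289.0 m³/s; V = ΣQ_DR·Δt = 5.202 × 10^5 m³.
Runoff depth d = V / A = 21.32 mm.
C = d / P = 21.32 / 55.6 = 0.38.

C ≈ 0.38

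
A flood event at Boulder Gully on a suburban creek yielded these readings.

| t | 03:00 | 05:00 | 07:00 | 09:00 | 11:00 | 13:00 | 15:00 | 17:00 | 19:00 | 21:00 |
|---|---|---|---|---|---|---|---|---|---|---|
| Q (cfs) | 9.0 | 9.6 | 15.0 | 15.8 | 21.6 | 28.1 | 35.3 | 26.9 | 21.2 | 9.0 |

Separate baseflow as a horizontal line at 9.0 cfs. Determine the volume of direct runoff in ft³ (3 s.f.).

Direct-runoff ordinates (Q − Q_b): 0.0, 0.6, 6.0, 6.8, 12.6, 19.1, 26.3, 17.9, 12.2, 0.0 cfs.
ΣQ_DR = 101.5 cfs.
With Δt = 2 h = 7200 s, V = ΣQ_DR · Δt = 101.5 × 7200 = 7.31 × 10^5 ft³.

V ≈ 7.31 × 10^5 ft³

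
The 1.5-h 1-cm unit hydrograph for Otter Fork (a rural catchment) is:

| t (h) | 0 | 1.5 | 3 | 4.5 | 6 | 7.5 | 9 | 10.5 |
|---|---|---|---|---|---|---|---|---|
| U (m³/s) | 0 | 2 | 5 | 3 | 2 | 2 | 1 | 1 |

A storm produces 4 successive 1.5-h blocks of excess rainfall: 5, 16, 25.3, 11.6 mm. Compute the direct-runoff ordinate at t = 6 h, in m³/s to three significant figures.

Q ≈ 20.8 m³/s

By discrete convolution, Q_j = Σ (P_i / 10 mm) · U_{j−i}.
At t = 6 h (j=4): Q = (5/10)·2 + (16/10)·3 + (25.3/10)·5 + (11.6/10)·2 = 20.8 m³/s.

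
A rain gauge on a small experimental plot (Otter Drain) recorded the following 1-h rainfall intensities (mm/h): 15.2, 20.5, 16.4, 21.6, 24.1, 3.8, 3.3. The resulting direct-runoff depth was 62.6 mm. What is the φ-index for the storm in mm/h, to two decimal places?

Only the 5 blocks with intensity above φ contribute runoff: 15.2, 20.5, 16.4, 21.6, 24.1 mm/h.
Σ(I−φ)·Δt = d  ⇒  (15.2+20.5+16.4+21.6+24.1 − 5φ)·1 = 62.6
φ = (97.80 − 62.6/1) / 5 = 7.04 mm/h.

φ ≈ 7.04 mm/h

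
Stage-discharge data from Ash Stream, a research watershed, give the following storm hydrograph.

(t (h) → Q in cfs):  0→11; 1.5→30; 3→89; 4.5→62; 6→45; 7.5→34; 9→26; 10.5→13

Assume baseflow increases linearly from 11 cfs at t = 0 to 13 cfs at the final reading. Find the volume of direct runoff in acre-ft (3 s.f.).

Direct-runoff ordinates (Q − Q_b): 0.00, 18.71, 77.43, 50.14, 32.86, 21.57, 13.29, 0.00 cfs.
ΣQ_DR = 214.0 cfs.
With Δt = 1.5 h = 5400 s, V = ΣQ_DR · Δt = 214.0 × 5400 = 1.16 × 10^6 ft³ = 26.5 acre-ft.

V ≈ 26.5 acre-ft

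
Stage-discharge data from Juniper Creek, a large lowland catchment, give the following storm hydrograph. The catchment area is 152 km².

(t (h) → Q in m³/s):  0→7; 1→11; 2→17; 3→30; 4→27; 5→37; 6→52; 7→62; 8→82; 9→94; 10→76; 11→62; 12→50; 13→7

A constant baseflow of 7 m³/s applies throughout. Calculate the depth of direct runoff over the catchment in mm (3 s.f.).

Direct runoff: 0.0, 4.0, 10.0, 23.0, 20.0, 30.0, 45.0, 55.0, 75.0, 87.0, 69.0, 55.0, 43.0, 0.0 m³/s; ΣQ_DR = 516.0 m³/s.
V = ΣQ_DR · Δt = 516.0 × 3600 s = 1.858 × 10^6 m³.
Over A = 152 km², depth = V / A = 12.2 mm.

d ≈ 12.2 mm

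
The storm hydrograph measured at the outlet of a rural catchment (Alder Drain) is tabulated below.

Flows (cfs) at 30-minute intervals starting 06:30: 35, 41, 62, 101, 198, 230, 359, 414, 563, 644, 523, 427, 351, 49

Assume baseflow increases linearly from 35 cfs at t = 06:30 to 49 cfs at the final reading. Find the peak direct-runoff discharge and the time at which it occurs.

Q_p = 599.31 cfs at t = 11:00

Subtracting baseflow gives direct-runoff ordinates: 0.00, 4.92, 24.85, 62.77, 158.69, 189.62, 317.54, 371.46, 519.38, 599.31, 477.23, 380.15, 303.08, 0.00 cfs.
The maximum is 599.31 cfs, occurring at the reading for t = 11:00.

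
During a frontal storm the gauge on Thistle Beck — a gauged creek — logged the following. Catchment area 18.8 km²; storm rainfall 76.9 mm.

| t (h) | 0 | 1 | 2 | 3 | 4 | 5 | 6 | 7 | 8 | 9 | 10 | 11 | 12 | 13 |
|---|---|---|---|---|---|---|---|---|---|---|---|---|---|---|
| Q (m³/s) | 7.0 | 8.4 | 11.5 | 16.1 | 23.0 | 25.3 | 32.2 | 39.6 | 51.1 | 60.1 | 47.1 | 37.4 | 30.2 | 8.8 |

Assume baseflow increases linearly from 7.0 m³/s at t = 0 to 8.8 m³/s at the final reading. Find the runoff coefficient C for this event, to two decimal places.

ΣQ_DR = 287.2 m³/s; V = ΣQ_DR·Δt = 1.034 × 10^6 m³.
Runoff depth d = V / A = 55.00 mm.
C = d / P = 55.00 / 76.9 = 0.72.

C ≈ 0.72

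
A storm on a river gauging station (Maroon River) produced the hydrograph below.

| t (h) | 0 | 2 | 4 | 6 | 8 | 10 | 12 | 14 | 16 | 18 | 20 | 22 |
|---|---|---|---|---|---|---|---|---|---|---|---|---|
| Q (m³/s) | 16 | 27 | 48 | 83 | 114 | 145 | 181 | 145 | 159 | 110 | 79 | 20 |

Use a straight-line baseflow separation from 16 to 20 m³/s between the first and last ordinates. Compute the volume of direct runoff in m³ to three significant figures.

V ≈ 6.56 × 10^6 m³

Direct-runoff ordinates (Q − Q_b): 0.00, 10.64, 31.27, 65.91, 96.55, 127.18, 162.82, 126.45, 140.09, 90.73, 59.36, 0.00 m³/s.
ΣQ_DR = 911.0 m³/s.
With Δt = 2 h = 7200 s, V = ΣQ_DR · Δt = 911.0 × 7200 = 6.56 × 10^6 m³.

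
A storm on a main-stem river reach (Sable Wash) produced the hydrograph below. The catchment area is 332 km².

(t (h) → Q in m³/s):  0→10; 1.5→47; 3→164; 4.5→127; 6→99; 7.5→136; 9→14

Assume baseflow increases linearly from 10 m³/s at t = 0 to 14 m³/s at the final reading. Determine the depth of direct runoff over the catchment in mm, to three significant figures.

d ≈ 8.34 mm

Direct runoff: 0.00, 36.33, 152.67, 115.00, 86.33, 122.67, 0.00 m³/s; ΣQ_DR = 513.0 m³/s.
V = ΣQ_DR · Δt = 513.0 × 5400 s = 2.770 × 10^6 m³.
Over A = 332 km², depth = V / A = 8.34 mm.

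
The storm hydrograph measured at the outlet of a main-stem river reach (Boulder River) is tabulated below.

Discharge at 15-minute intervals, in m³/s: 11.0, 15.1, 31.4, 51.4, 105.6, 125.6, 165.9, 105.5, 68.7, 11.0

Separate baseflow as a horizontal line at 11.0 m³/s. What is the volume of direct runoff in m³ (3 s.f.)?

V ≈ 5.23 × 10^5 m³

Direct-runoff ordinates (Q − Q_b): 0.0, 4.1, 20.4, 40.4, 94.6, 114.6, 154.9, 94.5, 57.7, 0.0 m³/s.
ΣQ_DR = 581.2 m³/s.
With Δt = 0.25 h = 900 s, V = ΣQ_DR · Δt = 581.2 × 900 = 5.23 × 10^5 m³.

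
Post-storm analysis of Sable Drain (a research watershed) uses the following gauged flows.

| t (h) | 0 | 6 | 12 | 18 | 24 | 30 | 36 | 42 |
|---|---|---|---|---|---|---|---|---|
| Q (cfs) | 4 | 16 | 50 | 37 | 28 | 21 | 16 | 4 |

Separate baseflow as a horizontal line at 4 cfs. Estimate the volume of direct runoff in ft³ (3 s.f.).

Direct-runoff ordinates (Q − Q_b): 0.0, 12.0, 46.0, 33.0, 24.0, 17.0, 12.0, 0.0 cfs.
ΣQ_DR = 144.0 cfs.
With Δt = 6 h = 21600 s, V = ΣQ_DR · Δt = 144.0 × 21600 = 3.11 × 10^6 ft³.

V ≈ 3.11 × 10^6 ft³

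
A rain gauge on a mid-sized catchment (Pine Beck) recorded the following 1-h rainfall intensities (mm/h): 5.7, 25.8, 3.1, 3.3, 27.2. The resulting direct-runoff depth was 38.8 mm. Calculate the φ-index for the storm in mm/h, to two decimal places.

φ ≈ 7.10 mm/h

Only the 2 blocks with intensity above φ contribute runoff: 25.8, 27.2 mm/h.
Σ(I−φ)·Δt = d  ⇒  (25.8+27.2 − 2φ)·1 = 38.8
φ = (53.00 − 38.8/1) / 2 = 7.10 mm/h.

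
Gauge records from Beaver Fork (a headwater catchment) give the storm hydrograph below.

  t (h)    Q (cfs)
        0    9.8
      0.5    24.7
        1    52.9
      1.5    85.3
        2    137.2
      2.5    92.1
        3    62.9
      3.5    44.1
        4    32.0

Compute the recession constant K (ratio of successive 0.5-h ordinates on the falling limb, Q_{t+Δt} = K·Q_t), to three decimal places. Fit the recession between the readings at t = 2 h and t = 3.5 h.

Using the recession-limb readings at t = 2 h and t = 3.5 h: Q falls from 137.2 to 44.1 cfs over 3 intervals.
K = (Q₂/Q₁)^(1/3) = (44.1/137.2)^(1/3) = 0.685.

K ≈ 0.685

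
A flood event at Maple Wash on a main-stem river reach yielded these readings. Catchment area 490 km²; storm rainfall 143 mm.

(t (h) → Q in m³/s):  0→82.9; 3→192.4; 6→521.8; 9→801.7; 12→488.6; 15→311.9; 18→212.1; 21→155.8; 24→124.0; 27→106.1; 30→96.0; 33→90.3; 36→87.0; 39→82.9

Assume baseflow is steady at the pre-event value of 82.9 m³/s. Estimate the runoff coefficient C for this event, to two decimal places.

ΣQ_DR = 2193 m³/s; V = ΣQ_DR·Δt = 2.368 × 10^7 m³.
Runoff depth d = V / A = 48.33 mm.
C = d / P = 48.33 / 143 = 0.34.

C ≈ 0.34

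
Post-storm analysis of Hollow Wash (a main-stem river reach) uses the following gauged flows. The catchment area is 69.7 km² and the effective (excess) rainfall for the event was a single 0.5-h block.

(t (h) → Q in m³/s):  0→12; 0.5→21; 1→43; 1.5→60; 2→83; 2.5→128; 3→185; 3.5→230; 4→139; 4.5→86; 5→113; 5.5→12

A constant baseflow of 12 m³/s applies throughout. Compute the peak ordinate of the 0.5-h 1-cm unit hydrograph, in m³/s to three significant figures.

Direct runoff: 0.0, 9.0, 31.0, 48.0, 71.0, 116.0, 173.0, 218.0, 127.0, 74.0, 101.0, 0.0 m³/s; ΣQ_DR = 968.0 m³/s, peak = 218.0 m³/s.
Runoff depth d = ΣQ_DR·Δt / A = 968.0 × 1800 / (69.7 km²) = 25.00 mm.
The 1-cm UH is the DRH scaled by (10 mm)/d, so U_p = 218.0 × 10/25.00 = 87.2 m³/s.

U_p ≈ 87.2 m³/s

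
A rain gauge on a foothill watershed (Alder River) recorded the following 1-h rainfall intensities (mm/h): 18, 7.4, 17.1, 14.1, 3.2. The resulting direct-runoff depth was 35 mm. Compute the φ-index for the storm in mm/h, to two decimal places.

Only the 4 blocks with intensity above φ contribute runoff: 18, 7.4, 17.1, 14.1 mm/h.
Σ(I−φ)·Δt = d  ⇒  (18+7.4+17.1+14.1 − 4φ)·1 = 35
φ = (56.60 − 35/1) / 4 = 5.40 mm/h.

φ ≈ 5.40 mm/h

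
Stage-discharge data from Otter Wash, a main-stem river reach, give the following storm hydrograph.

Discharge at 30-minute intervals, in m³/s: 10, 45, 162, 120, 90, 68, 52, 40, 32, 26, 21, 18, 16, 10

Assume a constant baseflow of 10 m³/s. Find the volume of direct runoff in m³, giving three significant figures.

V ≈ 1.03 × 10^6 m³

Direct-runoff ordinates (Q − Q_b): 0.0, 35.0, 152.0, 110.0, 80.0, 58.0, 42.0, 30.0, 22.0, 16.0, 11.0, 8.0, 6.0, 0.0 m³/s.
ΣQ_DR = 570.0 m³/s.
With Δt = 0.5 h = 1800 s, V = ΣQ_DR · Δt = 570.0 × 1800 = 1.03 × 10^6 m³.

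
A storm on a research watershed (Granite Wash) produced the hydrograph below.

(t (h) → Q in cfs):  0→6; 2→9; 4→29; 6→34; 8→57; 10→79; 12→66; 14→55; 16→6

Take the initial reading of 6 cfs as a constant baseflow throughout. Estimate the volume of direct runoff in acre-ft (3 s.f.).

Direct-runoff ordinates (Q − Q_b): 0.0, 3.0, 23.0, 28.0, 51.0, 73.0, 60.0, 49.0, 0.0 cfs.
ΣQ_DR = 287.0 cfs.
With Δt = 2 h = 7200 s, V = ΣQ_DR · Δt = 287.0 × 7200 = 2.07 × 10^6 ft³ = 47.4 acre-ft.

V ≈ 47.4 acre-ft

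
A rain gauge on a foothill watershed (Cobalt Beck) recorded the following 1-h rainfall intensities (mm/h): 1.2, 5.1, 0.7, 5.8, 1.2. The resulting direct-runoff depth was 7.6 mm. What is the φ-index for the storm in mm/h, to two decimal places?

Only the 2 blocks with intensity above φ contribute runoff: 5.1, 5.8 mm/h.
Σ(I−φ)·Δt = d  ⇒  (5.1+5.8 − 2φ)·1 = 7.6
φ = (10.90 − 7.6/1) / 2 = 1.65 mm/h.

φ ≈ 1.65 mm/h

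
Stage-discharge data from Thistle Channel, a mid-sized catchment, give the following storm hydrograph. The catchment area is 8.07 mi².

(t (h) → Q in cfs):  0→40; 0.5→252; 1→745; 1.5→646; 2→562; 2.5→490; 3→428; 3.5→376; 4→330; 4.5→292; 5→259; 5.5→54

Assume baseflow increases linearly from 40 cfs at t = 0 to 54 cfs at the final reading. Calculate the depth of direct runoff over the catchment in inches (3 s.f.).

Direct runoff: 0.00, 210.73, 702.45, 602.18, 516.91, 443.64, 380.36, 327.09, 279.82, 240.55, 206.27, 0.00 cfs; ΣQ_DR = 3910 cfs.
V = ΣQ_DR · Δt = 3910 × 1800 s = 7.038 × 10^6 ft³.
Over A = 8.07 mi², depth = V / A = 0.375 in.

d ≈ 0.375 in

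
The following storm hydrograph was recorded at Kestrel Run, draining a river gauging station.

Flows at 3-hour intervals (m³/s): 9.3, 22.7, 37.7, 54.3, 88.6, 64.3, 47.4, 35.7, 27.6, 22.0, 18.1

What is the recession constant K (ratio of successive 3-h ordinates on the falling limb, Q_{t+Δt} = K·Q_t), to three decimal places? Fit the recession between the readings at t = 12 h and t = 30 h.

Using the recession-limb readings at t = 12 h and t = 30 h: Q falls from 88.6 to 18.1 m³/s over 6 intervals.
K = (Q₂/Q₁)^(1/6) = (18.1/88.6)^(1/6) = 0.767.

K ≈ 0.767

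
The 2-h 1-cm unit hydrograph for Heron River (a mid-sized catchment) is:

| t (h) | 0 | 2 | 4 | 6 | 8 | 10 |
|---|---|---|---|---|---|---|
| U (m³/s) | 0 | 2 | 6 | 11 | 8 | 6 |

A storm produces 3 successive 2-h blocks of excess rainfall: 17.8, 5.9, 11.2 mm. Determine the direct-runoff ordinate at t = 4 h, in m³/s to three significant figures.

Q ≈ 11.9 m³/s

By discrete convolution, Q_j = Σ (P_i / 10 mm) · U_{j−i}.
At t = 4 h (j=2): Q = (17.8/10)·6 + (5.9/10)·2 + (11.2/10)·0 = 11.9 m³/s.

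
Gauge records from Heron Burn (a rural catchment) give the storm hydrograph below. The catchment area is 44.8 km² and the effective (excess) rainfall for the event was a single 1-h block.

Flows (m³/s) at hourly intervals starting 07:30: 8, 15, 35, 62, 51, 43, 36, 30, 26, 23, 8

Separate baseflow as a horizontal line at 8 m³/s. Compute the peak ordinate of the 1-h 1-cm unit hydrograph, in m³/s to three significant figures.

Direct runoff: 0.0, 7.0, 27.0, 54.0, 43.0, 35.0, 28.0, 22.0, 18.0, 15.0, 0.0 m³/s; ΣQ_DR = 249.0 m³/s, peak = 54.0 m³/s.
Runoff depth d = ΣQ_DR·Δt / A = 249.0 × 3600 / (44.8 km²) = 20.01 mm.
The 1-cm UH is the DRH scaled by (10 mm)/d, so U_p = 54.0 × 10/20.01 = 27.0 m³/s.

U_p ≈ 27.0 m³/s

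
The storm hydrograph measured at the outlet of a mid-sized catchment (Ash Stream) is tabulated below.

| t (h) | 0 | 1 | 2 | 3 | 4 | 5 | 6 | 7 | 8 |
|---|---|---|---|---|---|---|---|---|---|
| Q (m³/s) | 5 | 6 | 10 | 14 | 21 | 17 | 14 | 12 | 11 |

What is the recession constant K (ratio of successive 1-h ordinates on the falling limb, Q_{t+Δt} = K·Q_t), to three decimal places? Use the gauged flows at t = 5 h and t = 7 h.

K ≈ 0.840

Using the recession-limb readings at t = 5 h and t = 7 h: Q falls from 17 to 12 m³/s over 2 intervals.
K = (Q₂/Q₁)^(1/2) = (12/17)^(1/2) = 0.840.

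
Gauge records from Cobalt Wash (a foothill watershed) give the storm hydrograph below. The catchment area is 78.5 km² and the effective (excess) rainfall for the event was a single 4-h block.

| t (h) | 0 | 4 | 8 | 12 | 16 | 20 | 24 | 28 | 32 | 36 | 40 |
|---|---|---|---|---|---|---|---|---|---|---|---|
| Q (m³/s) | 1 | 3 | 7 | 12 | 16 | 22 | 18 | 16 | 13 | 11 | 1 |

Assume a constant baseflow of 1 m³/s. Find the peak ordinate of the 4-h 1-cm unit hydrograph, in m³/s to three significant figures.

Direct runoff: 0.0, 2.0, 6.0, 11.0, 15.0, 21.0, 17.0, 15.0, 12.0, 10.0, 0.0 m³/s; ΣQ_DR = 109.0 m³/s, peak = 21.0 m³/s.
Runoff depth d = ΣQ_DR·Δt / A = 109.0 × 14400 / (78.5 km²) = 19.99 mm.
The 1-cm UH is the DRH scaled by (10 mm)/d, so U_p = 21.0 × 10/19.99 = 10.5 m³/s.

U_p ≈ 10.5 m³/s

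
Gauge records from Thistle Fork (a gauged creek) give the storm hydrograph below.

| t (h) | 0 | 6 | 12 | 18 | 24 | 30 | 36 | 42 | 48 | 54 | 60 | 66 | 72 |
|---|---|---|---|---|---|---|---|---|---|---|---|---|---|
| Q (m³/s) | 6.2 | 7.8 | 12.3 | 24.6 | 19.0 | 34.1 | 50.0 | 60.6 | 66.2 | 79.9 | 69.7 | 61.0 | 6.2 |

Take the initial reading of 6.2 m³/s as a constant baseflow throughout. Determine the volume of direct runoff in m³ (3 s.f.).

V ≈ 9.01 × 10^6 m³

Direct-runoff ordinates (Q − Q_b): 0.0, 1.6, 6.1, 18.4, 12.8, 27.9, 43.8, 54.4, 60.0, 73.7, 63.5, 54.8, 0.0 m³/s.
ΣQ_DR = 417.0 m³/s.
With Δt = 6 h = 21600 s, V = ΣQ_DR · Δt = 417.0 × 21600 = 9.01 × 10^6 m³.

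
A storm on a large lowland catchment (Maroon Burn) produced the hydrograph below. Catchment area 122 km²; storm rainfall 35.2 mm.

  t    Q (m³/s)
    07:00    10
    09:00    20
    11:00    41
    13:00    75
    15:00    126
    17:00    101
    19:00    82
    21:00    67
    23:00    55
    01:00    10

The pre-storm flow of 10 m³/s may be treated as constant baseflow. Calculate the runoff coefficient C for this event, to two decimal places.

C ≈ 0.82

ΣQ_DR = 487.0 m³/s; V = ΣQ_DR·Δt = 3.506 × 10^6 m³.
Runoff depth d = V / A = 28.74 mm.
C = d / P = 28.74 / 35.2 = 0.82.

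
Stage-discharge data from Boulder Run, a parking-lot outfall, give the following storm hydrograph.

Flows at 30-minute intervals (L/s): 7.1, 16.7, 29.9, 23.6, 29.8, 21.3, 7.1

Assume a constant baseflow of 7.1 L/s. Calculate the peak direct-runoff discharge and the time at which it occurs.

Q_p = 22.8 L/s at t = 1 h

Subtracting baseflow gives direct-runoff ordinates: 0.0, 9.6, 22.8, 16.5, 22.7, 14.2, 0.0 L/s.
The maximum is 22.8 L/s, occurring at the reading for t = 1 h.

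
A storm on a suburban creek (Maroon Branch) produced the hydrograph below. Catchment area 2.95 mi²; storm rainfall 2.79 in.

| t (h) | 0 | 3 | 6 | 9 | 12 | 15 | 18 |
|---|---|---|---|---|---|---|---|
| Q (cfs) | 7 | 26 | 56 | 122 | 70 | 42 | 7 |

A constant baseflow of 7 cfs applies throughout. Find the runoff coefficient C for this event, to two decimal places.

C ≈ 0.16

ΣQ_DR = 281.0 cfs; V = ΣQ_DR·Δt = 3.035 × 10^6 ft³.
Runoff depth d = V / A = 0.4428 in.
C = d / P = 0.4428 / 2.79 = 0.16.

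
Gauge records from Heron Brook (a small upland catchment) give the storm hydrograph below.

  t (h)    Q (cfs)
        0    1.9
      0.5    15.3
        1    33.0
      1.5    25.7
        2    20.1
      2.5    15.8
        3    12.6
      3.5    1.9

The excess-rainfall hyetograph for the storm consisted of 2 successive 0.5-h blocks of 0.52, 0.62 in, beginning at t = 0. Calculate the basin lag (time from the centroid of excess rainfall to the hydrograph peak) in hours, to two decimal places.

Centroid of excess rainfall: t_c = Σ P_i·t̄_i / ΣP_i = 0.5219 h (block centres at 0.25, 0.75 h).
Hydrograph peak occurs at t = 1 h, so basin lag t_L = 1 − 0.5219 = 0.48 h.

t_L ≈ 0.48 h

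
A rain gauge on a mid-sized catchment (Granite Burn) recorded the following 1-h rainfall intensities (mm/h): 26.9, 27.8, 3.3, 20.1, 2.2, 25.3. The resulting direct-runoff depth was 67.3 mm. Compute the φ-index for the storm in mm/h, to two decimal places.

Only the 4 blocks with intensity above φ contribute runoff: 26.9, 27.8, 20.1, 25.3 mm/h.
Σ(I−φ)·Δt = d  ⇒  (26.9+27.8+20.1+25.3 − 4φ)·1 = 67.3
φ = (100.1 − 67.3/1) / 4 = 8.20 mm/h.

φ ≈ 8.20 mm/h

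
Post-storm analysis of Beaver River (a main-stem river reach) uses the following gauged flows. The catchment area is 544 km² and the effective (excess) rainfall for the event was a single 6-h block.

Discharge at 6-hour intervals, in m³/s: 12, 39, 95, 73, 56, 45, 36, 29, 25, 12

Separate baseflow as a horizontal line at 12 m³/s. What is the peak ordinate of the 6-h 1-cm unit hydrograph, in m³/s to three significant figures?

U_p ≈ 69.2 m³/s

Direct runoff: 0.0, 27.0, 83.0, 61.0, 44.0, 33.0, 24.0, 17.0, 13.0, 0.0 m³/s; ΣQ_DR = 302.0 m³/s, peak = 83.0 m³/s.
Runoff depth d = ΣQ_DR·Δt / A = 302.0 × 21600 / (544 km²) = 11.99 mm.
The 1-cm UH is the DRH scaled by (10 mm)/d, so U_p = 83.0 × 10/11.99 = 69.2 m³/s.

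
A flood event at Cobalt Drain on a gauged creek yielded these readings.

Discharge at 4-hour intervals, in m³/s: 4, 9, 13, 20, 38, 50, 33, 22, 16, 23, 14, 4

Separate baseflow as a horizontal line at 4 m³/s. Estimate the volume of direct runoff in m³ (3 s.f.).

Direct-runoff ordinates (Q − Q_b): 0.0, 5.0, 9.0, 16.0, 34.0, 46.0, 29.0, 18.0, 12.0, 19.0, 10.0, 0.0 m³/s.
ΣQ_DR = 198.0 m³/s.
With Δt = 4 h = 14400 s, V = ΣQ_DR · Δt = 198.0 × 14400 = 2.85 × 10^6 m³.

V ≈ 2.85 × 10^6 m³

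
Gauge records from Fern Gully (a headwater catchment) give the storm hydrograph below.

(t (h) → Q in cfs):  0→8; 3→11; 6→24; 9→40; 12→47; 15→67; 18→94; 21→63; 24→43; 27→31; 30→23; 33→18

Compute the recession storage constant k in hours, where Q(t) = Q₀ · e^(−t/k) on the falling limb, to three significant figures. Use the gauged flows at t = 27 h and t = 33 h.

On the falling limb, Q drops from 31 to 18 cfs between t = 27 h and t = 33 h (Δt = 6 h).
k = −Δt / ln(Q₂/Q₁) = −6 / ln(18/31) = 11.0 h.

k ≈ 11.0 h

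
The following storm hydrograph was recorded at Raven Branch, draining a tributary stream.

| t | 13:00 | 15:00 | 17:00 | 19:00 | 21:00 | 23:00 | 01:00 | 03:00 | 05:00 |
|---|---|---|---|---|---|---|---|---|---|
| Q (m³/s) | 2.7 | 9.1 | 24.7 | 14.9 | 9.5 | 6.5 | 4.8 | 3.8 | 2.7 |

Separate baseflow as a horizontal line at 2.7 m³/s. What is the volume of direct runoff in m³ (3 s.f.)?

Direct-runoff ordinates (Q − Q_b): 0.0, 6.4, 22.0, 12.2, 6.8, 3.8, 2.1, 1.1, 0.0 m³/s.
ΣQ_DR = 54.40 m³/s.
With Δt = 2 h = 7200 s, V = ΣQ_DR · Δt = 54.40 × 7200 = 3.92 × 10^5 m³.

V ≈ 3.92 × 10^5 m³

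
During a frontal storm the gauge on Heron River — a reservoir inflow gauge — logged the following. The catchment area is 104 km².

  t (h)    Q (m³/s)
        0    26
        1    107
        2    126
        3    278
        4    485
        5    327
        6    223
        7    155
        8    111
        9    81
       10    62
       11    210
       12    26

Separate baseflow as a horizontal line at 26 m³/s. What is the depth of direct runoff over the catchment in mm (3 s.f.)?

d ≈ 65.0 mm

Direct runoff: 0.0, 81.0, 100.0, 252.0, 459.0, 301.0, 197.0, 129.0, 85.0, 55.0, 36.0, 184.0, 0.0 m³/s; ΣQ_DR = 1879 m³/s.
V = ΣQ_DR · Δt = 1879 × 3600 s = 6.764 × 10^6 m³.
Over A = 104 km², depth = V / A = 65.0 mm.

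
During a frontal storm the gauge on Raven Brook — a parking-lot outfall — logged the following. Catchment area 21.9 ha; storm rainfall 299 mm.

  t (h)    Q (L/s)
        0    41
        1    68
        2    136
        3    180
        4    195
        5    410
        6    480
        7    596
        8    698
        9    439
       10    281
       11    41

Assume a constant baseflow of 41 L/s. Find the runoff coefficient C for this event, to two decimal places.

C ≈ 0.17

ΣQ_DR = 3073 L/s; V = ΣQ_DR·Δt = 1.106 × 10^7 L.
Runoff depth d = V / A = 50.52 mm.
C = d / P = 50.52 / 299 = 0.17.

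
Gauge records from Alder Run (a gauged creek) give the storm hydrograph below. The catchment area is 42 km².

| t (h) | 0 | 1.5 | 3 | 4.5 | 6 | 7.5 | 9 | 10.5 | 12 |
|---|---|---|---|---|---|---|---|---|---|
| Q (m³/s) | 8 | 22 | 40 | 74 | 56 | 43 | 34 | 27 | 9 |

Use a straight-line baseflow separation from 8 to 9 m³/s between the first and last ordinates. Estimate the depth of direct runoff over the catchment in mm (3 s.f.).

Direct runoff: 0.00, 13.88, 31.75, 65.62, 47.50, 34.38, 25.25, 18.12, 0.00 m³/s; ΣQ_DR = 236.5 m³/s.
V = ΣQ_DR · Δt = 236.5 × 5400 s = 1.277 × 10^6 m³.
Over A = 42 km², depth = V / A = 30.4 mm.

d ≈ 30.4 mm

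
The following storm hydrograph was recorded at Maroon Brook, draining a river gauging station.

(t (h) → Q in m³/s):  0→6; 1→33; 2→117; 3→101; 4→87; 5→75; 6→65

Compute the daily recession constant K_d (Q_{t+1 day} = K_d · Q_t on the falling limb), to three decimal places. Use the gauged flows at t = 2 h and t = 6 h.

Between t = 2 h and t = 6 h the flow falls from 117 to 65 m³/s over 4×1 h = 4 h.
Per-interval ratio K = (65/117)^(1/4) = 0.8633; K_d = K^(24/1) = 0.029.

K_d ≈ 0.029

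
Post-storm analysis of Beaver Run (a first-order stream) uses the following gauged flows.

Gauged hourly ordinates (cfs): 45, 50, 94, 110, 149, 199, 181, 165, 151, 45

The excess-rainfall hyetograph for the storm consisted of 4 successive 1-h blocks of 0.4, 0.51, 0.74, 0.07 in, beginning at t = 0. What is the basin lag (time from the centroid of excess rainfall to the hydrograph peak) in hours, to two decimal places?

t_L ≈ 3.22 h

Centroid of excess rainfall: t_c = Σ P_i·t̄_i / ΣP_i = 1.7791 h (block centres at 0.5, 1.5, 2.5, 3.5 h).
Hydrograph peak occurs at t = 5 h, so basin lag t_L = 5 − 1.7791 = 3.22 h.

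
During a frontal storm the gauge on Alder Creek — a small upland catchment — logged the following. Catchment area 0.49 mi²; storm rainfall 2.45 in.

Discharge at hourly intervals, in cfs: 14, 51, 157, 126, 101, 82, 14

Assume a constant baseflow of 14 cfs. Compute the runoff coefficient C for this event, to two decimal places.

ΣQ_DR = 447.0 cfs; V = ΣQ_DR·Δt = 1.609 × 10^6 ft³.
Runoff depth d = V / A = 1.414 in.
C = d / P = 1.414 / 2.45 = 0.58.

C ≈ 0.58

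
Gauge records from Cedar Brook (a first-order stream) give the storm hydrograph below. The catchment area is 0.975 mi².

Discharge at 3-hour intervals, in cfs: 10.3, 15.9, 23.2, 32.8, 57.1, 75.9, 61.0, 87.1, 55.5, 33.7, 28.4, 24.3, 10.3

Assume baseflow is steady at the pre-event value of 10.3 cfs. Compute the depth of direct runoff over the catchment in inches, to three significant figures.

Direct runoff: 0.0, 5.6, 12.9, 22.5, 46.8, 65.6, 50.7, 76.8, 45.2, 23.4, 18.1, 14.0, 0.0 cfs; ΣQ_DR = 381.6 cfs.
V = ΣQ_DR · Δt = 381.6 × 10800 s = 4.121 × 10^6 ft³.
Over A = 0.975 mi², depth = V / A = 1.82 in.

d ≈ 1.82 in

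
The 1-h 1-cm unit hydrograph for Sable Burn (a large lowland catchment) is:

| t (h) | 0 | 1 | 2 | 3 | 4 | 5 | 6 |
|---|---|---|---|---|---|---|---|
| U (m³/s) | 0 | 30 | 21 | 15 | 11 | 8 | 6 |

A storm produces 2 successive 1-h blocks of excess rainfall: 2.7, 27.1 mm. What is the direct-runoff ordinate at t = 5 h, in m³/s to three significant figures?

By discrete convolution, Q_j = Σ (P_i / 10 mm) · U_{j−i}.
At t = 5 h (j=5): Q = (2.7/10)·8 + (27.1/10)·11 = 32.0 m³/s.

Q ≈ 32.0 m³/s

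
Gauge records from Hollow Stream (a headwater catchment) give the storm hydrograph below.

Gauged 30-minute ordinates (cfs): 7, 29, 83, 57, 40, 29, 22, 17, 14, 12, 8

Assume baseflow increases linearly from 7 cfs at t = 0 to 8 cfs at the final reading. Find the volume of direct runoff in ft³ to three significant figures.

V ≈ 4.24 × 10^5 ft³

Direct-runoff ordinates (Q − Q_b): 0.00, 21.90, 75.80, 49.70, 32.60, 21.50, 14.40, 9.30, 6.20, 4.10, 0.00 cfs.
ΣQ_DR = 235.5 cfs.
With Δt = 0.5 h = 1800 s, V = ΣQ_DR · Δt = 235.5 × 1800 = 4.24 × 10^5 ft³.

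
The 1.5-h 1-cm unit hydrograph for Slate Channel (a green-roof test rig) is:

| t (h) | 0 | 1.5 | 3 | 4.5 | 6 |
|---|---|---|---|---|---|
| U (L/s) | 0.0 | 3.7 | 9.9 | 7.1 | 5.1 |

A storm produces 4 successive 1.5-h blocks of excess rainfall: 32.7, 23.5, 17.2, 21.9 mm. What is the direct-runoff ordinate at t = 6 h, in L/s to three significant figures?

Q ≈ 58.5 L/s

By discrete convolution, Q_j = Σ (P_i / 10 mm) · U_{j−i}.
At t = 6 h (j=4): Q = (32.7/10)·5.1 + (23.5/10)·7.1 + (17.2/10)·9.9 + (21.9/10)·3.7 = 58.5 L/s.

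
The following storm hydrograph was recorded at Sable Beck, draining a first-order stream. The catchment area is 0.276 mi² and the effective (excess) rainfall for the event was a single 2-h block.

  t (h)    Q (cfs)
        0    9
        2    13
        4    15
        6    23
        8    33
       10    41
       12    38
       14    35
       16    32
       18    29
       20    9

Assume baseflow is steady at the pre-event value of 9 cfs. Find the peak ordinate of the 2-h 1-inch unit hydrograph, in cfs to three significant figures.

Direct runoff: 0.0, 4.0, 6.0, 14.0, 24.0, 32.0, 29.0, 26.0, 23.0, 20.0, 0.0 cfs; ΣQ_DR = 178.0 cfs, peak = 32.0 cfs.
Runoff depth d = ΣQ_DR·Δt / A = 178.0 × 7200 / (0.276 mi²) = 1.999 in.
The 1-inch UH is the DRH scaled by (1 in)/d, so U_p = 32.0 × 1/1.999 = 16.0 cfs.

U_p ≈ 16.0 cfs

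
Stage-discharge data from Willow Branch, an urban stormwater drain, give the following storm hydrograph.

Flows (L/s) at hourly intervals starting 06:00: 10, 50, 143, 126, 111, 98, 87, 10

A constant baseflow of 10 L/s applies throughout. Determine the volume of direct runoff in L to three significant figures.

Direct-runoff ordinates (Q − Q_b): 0.0, 40.0, 133.0, 116.0, 101.0, 88.0, 77.0, 0.0 L/s.
ΣQ_DR = 555.0 L/s.
With Δt = 1 h = 3600 s, V = ΣQ_DR · Δt = 555.0 × 3600 = 2.00 × 10^6 L.

V ≈ 2.00 × 10^6 L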